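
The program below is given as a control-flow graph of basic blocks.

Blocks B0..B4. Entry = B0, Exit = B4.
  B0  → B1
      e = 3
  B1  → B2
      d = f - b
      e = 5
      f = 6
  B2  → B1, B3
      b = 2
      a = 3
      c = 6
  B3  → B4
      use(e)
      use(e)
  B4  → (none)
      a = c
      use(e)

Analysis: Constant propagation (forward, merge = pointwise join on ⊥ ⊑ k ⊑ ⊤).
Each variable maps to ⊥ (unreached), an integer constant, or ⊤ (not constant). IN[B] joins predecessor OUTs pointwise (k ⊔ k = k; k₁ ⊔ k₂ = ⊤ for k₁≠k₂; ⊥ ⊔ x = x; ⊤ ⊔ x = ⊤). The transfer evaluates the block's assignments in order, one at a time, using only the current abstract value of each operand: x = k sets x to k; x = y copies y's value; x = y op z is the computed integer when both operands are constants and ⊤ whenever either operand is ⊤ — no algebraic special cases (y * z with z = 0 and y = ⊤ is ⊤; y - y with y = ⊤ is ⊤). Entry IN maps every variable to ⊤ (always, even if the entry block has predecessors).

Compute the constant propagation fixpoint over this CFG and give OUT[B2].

Per-block solution:
  B0: | IN=(all ⊤) | OUT={e:3; rest ⊤}
  B1: | IN=(all ⊤) | OUT={e:5, f:6; rest ⊤}
  B2: | IN={e:5, f:6; rest ⊤} | OUT={a:3, b:2, c:6, e:5, f:6; rest ⊤}
  B3: | IN={a:3, b:2, c:6, e:5, f:6; rest ⊤} | OUT={a:3, b:2, c:6, e:5, f:6; rest ⊤}
  B4: | IN={a:3, b:2, c:6, e:5, f:6; rest ⊤} | OUT={a:6, b:2, c:6, e:5, f:6; rest ⊤}

Merge at B2: IN[B2] = OUT[B1] = {a: ⊤, b: ⊤, c: ⊤, d: ⊤, e: 5, f: 6}
Applying B2's transfer function to that IN value gives OUT[B2] (row B2 above).

Answer: {a: 3, b: 2, c: 6, d: ⊤, e: 5, f: 6}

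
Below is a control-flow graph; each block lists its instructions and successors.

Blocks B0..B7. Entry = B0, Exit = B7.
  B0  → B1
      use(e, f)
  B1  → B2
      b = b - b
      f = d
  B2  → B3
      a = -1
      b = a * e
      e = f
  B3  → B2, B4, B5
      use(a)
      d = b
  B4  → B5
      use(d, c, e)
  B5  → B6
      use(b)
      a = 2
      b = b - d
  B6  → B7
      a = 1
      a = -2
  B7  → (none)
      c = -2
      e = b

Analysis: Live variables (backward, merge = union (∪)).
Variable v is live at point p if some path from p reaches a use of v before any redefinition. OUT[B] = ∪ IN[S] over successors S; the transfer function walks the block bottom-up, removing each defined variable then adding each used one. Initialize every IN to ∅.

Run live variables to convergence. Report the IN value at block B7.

Fixpoint table:
  B0:   IN={b, c, d, e, f}   OUT={b, c, d, e}
  B1:   IN={b, c, d, e}   OUT={c, e, f}
  B2:   IN={c, e, f}   OUT={a, b, c, e, f}
  B3:   IN={a, b, c, e, f}   OUT={b, c, d, e, f}
  B4:   IN={b, c, d, e}   OUT={b, d}
  B5:   IN={b, d}   OUT={b}
  B6:   IN={b}   OUT={b}
  B7:   IN={b}   OUT={}

B7 is the boundary node: OUT[B7] = {}
Applying B7's transfer function to that OUT value gives IN[B7] (row B7 above).

Answer: {b}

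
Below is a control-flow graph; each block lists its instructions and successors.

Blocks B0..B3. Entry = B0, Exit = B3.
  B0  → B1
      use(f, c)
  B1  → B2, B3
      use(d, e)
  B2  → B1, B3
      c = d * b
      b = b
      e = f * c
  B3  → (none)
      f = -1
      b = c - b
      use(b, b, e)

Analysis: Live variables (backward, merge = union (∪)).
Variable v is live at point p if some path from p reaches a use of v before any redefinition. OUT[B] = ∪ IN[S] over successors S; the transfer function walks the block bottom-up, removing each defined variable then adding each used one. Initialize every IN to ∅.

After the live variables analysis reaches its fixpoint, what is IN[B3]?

Answer: {b, c, e}

Working:
Per-block solution:
  B0:  IN={b, c, d, e, f}  OUT={b, c, d, e, f}
  B1:  IN={b, c, d, e, f}  OUT={b, c, d, e, f}
  B2:  IN={b, d, f}  OUT={b, c, d, e, f}
  B3:  IN={b, c, e}  OUT={}

B3 is the boundary node: OUT[B3] = {}
Applying B3's transfer function to that OUT value gives IN[B3] (row B3 above).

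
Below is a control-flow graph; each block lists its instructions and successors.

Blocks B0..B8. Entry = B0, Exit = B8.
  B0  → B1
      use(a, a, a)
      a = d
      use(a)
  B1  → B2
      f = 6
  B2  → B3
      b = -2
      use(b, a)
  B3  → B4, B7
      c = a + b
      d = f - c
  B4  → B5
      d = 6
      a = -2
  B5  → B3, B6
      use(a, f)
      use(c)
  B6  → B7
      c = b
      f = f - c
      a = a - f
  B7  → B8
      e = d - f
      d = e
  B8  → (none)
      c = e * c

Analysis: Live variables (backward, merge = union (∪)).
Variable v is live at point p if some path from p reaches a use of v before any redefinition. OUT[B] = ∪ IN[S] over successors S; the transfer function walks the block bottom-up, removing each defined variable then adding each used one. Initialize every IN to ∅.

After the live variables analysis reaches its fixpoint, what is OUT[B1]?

Answer: {a, f}

Derivation:
Fixpoint table:
  B0:  IN={a, d}  OUT={a}
  B1:  IN={a}  OUT={a, f}
  B2:  IN={a, f}  OUT={a, b, f}
  B3:  IN={a, b, f}  OUT={b, c, d, f}
  B4:  IN={b, c, f}  OUT={a, b, c, d, f}
  B5:  IN={a, b, c, d, f}  OUT={a, b, d, f}
  B6:  IN={a, b, d, f}  OUT={c, d, f}
  B7:  IN={c, d, f}  OUT={c, e}
  B8:  IN={c, e}  OUT={}

Merge at B1: OUT[B1] = IN[B2] = {a, f}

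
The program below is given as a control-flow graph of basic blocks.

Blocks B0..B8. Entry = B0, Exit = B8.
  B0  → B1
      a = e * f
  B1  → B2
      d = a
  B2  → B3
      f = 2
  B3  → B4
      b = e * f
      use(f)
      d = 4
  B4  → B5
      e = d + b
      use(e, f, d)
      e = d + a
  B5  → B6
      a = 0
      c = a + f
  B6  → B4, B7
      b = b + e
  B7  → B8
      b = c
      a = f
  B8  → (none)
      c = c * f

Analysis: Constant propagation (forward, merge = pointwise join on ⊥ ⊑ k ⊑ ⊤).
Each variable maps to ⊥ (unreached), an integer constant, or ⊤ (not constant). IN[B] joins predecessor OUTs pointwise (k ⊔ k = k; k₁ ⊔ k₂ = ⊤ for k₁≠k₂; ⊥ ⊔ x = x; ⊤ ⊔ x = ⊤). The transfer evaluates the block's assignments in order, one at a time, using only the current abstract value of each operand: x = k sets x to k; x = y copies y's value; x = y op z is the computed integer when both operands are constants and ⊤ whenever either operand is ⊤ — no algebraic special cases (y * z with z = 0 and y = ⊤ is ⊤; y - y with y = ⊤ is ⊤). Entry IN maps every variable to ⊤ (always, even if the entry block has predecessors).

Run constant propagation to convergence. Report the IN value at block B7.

Converged values:
  B0: | IN=(all ⊤) | OUT=(all ⊤)
  B1: | IN=(all ⊤) | OUT=(all ⊤)
  B2: | IN=(all ⊤) | OUT={f:2; rest ⊤}
  B3: | IN={f:2; rest ⊤} | OUT={d:4, f:2; rest ⊤}
  B4: | IN={d:4, f:2; rest ⊤} | OUT={d:4, f:2; rest ⊤}
  B5: | IN={d:4, f:2; rest ⊤} | OUT={a:0, c:2, d:4, f:2; rest ⊤}
  B6: | IN={a:0, c:2, d:4, f:2; rest ⊤} | OUT={a:0, c:2, d:4, f:2; rest ⊤}
  B7: | IN={a:0, c:2, d:4, f:2; rest ⊤} | OUT={a:2, b:2, c:2, d:4, f:2; rest ⊤}
  B8: | IN={a:2, b:2, c:2, d:4, f:2; rest ⊤} | OUT={a:2, b:2, c:4, d:4, f:2; rest ⊤}

Merge at B7: IN[B7] = OUT[B6] = {a: 0, b: ⊤, c: 2, d: 4, e: ⊤, f: 2}

Answer: {a: 0, b: ⊤, c: 2, d: 4, e: ⊤, f: 2}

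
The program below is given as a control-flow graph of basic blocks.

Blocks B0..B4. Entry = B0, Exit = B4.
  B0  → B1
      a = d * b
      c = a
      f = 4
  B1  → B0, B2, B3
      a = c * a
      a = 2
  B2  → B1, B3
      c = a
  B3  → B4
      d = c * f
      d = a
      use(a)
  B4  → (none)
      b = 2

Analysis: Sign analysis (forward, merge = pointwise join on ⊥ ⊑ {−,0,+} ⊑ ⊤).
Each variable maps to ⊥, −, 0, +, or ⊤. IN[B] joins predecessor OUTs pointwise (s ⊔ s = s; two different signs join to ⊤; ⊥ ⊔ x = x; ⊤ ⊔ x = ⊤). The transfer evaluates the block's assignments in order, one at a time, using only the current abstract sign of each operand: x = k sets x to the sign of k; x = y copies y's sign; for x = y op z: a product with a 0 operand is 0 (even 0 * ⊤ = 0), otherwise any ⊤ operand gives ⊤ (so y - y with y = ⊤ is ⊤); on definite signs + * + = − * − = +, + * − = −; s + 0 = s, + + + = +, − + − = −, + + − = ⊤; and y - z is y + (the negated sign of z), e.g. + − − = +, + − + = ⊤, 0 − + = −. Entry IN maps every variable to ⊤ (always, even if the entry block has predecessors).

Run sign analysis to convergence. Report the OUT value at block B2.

Fixpoint table:
  B0:  IN=(all ⊤)  OUT={f:+; rest ⊤}
  B1:  IN={f:+; rest ⊤}  OUT={a:+, f:+; rest ⊤}
  B2:  IN={a:+, f:+; rest ⊤}  OUT={a:+, c:+, f:+; rest ⊤}
  B3:  IN={a:+, f:+; rest ⊤}  OUT={a:+, d:+, f:+; rest ⊤}
  B4:  IN={a:+, d:+, f:+; rest ⊤}  OUT={a:+, b:+, d:+, f:+; rest ⊤}

Merge at B2: IN[B2] = OUT[B1] = {a: +, b: ⊤, c: ⊤, d: ⊤, e: ⊤, f: +}
Applying B2's transfer function to that IN value gives OUT[B2] (row B2 above).

Answer: {a: +, b: ⊤, c: +, d: ⊤, e: ⊤, f: +}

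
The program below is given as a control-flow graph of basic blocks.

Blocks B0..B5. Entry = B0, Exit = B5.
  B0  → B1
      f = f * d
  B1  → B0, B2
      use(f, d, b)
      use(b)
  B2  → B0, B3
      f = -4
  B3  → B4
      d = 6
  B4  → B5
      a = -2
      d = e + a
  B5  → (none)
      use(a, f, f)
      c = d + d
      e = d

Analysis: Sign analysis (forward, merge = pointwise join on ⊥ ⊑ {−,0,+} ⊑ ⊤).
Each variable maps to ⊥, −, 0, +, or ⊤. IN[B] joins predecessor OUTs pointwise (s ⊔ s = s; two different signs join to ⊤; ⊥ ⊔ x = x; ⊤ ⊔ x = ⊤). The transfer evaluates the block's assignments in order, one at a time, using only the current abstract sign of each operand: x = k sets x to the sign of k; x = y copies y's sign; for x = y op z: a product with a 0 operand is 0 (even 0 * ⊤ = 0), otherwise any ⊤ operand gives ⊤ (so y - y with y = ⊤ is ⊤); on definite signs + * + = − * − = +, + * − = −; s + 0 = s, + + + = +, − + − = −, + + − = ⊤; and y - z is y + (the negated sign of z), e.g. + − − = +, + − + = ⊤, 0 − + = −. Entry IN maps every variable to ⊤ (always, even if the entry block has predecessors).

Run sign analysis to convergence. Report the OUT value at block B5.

Answer: {a: -, b: ⊤, c: ⊤, d: ⊤, e: ⊤, f: -}

Working:
Converged values:
  B0:  IN=(all ⊤)  OUT=(all ⊤)
  B1:  IN=(all ⊤)  OUT=(all ⊤)
  B2:  IN=(all ⊤)  OUT={f:-; rest ⊤}
  B3:  IN={f:-; rest ⊤}  OUT={d:+, f:-; rest ⊤}
  B4:  IN={d:+, f:-; rest ⊤}  OUT={a:-, f:-; rest ⊤}
  B5:  IN={a:-, f:-; rest ⊤}  OUT={a:-, f:-; rest ⊤}

Merge at B5: IN[B5] = OUT[B4] = {a: -, b: ⊤, c: ⊤, d: ⊤, e: ⊤, f: -}
Applying B5's transfer function to that IN value gives OUT[B5] (row B5 above).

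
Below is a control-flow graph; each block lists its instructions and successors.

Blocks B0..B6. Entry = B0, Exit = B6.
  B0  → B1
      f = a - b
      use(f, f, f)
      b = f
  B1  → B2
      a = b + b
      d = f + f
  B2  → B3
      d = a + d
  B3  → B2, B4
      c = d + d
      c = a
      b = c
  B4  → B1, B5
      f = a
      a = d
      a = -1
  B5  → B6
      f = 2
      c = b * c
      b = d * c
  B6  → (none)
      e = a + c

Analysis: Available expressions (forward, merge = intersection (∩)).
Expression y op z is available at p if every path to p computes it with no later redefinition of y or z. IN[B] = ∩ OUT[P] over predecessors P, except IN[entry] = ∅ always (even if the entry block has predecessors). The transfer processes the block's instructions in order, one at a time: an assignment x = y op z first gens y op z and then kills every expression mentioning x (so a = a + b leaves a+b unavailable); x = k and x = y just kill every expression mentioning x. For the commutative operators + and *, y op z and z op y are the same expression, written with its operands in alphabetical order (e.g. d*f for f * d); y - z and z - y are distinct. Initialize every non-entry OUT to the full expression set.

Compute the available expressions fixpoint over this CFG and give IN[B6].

Answer: {c*d, d+d}

Working:
Per-block solution:
  B0:   IN={}   OUT={}
  B1:   IN={}   OUT={b+b, f+f}
  B2:   IN={f+f}   OUT={f+f}
  B3:   IN={f+f}   OUT={d+d, f+f}
  B4:   IN={d+d, f+f}   OUT={d+d}
  B5:   IN={d+d}   OUT={c*d, d+d}
  B6:   IN={c*d, d+d}   OUT={a+c, c*d, d+d}

Merge at B6: IN[B6] = OUT[B5] = {c*d, d+d}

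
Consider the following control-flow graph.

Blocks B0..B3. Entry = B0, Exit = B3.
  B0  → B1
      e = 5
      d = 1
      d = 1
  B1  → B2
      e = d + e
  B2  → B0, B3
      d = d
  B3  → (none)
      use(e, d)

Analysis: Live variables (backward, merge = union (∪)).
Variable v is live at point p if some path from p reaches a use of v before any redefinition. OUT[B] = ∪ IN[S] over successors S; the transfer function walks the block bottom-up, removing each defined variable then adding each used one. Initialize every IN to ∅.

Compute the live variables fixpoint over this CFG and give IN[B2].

Fixpoint table:
  B0:  IN={}  OUT={d, e}
  B1:  IN={d, e}  OUT={d, e}
  B2:  IN={d, e}  OUT={d, e}
  B3:  IN={d, e}  OUT={}

Merge at B2: OUT[B2] = IN[B0] ⊔ IN[B3] = {d, e}
Applying B2's transfer function to that OUT value gives IN[B2] (row B2 above).

Answer: {d, e}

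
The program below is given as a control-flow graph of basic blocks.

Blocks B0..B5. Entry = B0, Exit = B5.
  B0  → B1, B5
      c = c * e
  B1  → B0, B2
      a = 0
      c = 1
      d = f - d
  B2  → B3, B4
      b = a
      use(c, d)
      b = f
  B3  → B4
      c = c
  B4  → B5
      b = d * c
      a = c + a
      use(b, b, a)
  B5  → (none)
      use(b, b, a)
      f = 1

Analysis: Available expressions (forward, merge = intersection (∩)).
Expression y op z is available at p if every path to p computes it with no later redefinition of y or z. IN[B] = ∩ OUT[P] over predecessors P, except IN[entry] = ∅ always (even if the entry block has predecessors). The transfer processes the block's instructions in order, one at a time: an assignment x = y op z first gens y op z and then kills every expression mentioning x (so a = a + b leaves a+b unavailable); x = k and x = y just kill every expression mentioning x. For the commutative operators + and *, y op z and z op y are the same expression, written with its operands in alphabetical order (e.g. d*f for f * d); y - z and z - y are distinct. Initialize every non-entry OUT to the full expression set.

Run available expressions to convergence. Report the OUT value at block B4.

Per-block solution:
  B0:   IN={}   OUT={}
  B1:   IN={}   OUT={}
  B2:   IN={}   OUT={}
  B3:   IN={}   OUT={}
  B4:   IN={}   OUT={c*d}
  B5:   IN={}   OUT={}

Merge at B4: IN[B4] = OUT[B2] ∩ OUT[B3] = {}
Applying B4's transfer function to that IN value gives OUT[B4] (row B4 above).

Answer: {c*d}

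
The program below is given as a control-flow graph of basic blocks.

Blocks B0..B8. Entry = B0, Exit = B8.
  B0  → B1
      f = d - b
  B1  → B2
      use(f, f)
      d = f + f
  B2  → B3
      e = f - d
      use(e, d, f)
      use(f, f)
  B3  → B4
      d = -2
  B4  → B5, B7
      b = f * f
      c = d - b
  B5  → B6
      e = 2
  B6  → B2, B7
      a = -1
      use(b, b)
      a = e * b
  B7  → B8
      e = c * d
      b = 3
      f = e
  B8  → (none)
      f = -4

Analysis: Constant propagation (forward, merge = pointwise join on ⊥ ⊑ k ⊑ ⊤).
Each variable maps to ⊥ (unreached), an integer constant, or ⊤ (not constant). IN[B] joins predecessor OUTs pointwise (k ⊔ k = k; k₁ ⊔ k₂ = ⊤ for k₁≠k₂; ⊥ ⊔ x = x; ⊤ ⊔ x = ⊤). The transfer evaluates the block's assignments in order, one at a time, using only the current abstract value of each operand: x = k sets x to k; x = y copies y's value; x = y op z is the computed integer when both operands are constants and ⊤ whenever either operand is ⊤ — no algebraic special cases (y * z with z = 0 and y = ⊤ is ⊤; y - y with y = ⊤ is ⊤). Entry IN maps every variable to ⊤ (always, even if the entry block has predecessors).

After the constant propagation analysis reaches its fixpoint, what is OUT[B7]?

Converged values:
  B0:   IN=(all ⊤)   OUT=(all ⊤)
  B1:   IN=(all ⊤)   OUT=(all ⊤)
  B2:   IN=(all ⊤)   OUT=(all ⊤)
  B3:   IN=(all ⊤)   OUT={d:-2; rest ⊤}
  B4:   IN={d:-2; rest ⊤}   OUT={d:-2; rest ⊤}
  B5:   IN={d:-2; rest ⊤}   OUT={d:-2, e:2; rest ⊤}
  B6:   IN={d:-2, e:2; rest ⊤}   OUT={d:-2, e:2; rest ⊤}
  B7:   IN={d:-2; rest ⊤}   OUT={b:3, d:-2; rest ⊤}
  B8:   IN={b:3, d:-2; rest ⊤}   OUT={b:3, d:-2, f:-4; rest ⊤}

Merge at B7: IN[B7] = OUT[B4] ⊔ OUT[B6] = {a: ⊤, b: ⊤, c: ⊤, d: -2, e: ⊤, f: ⊤}
Applying B7's transfer function to that IN value gives OUT[B7] (row B7 above).

Answer: {a: ⊤, b: 3, c: ⊤, d: -2, e: ⊤, f: ⊤}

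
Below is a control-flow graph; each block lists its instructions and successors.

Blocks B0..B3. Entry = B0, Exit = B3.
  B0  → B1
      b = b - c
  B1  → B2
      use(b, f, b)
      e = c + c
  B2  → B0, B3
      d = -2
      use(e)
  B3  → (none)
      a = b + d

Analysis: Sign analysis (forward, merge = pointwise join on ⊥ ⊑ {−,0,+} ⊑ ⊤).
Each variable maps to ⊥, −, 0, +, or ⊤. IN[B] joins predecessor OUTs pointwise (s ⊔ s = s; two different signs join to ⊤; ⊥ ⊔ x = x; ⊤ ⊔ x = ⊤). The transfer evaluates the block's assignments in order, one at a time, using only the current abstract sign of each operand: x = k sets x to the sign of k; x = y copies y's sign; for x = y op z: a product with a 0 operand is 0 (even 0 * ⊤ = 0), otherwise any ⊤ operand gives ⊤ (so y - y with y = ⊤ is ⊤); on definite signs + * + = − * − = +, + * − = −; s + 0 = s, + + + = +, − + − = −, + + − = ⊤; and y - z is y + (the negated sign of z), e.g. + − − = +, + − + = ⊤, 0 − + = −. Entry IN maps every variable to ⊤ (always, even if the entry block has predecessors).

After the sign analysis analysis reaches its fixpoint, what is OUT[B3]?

Answer: {a: ⊤, b: ⊤, c: ⊤, d: -, e: ⊤, f: ⊤}

Working:
Per-block solution:
  B0:   IN=(all ⊤)   OUT=(all ⊤)
  B1:   IN=(all ⊤)   OUT=(all ⊤)
  B2:   IN=(all ⊤)   OUT={d:-; rest ⊤}
  B3:   IN={d:-; rest ⊤}   OUT={d:-; rest ⊤}

Merge at B3: IN[B3] = OUT[B2] = {a: ⊤, b: ⊤, c: ⊤, d: -, e: ⊤, f: ⊤}
Applying B3's transfer function to that IN value gives OUT[B3] (row B3 above).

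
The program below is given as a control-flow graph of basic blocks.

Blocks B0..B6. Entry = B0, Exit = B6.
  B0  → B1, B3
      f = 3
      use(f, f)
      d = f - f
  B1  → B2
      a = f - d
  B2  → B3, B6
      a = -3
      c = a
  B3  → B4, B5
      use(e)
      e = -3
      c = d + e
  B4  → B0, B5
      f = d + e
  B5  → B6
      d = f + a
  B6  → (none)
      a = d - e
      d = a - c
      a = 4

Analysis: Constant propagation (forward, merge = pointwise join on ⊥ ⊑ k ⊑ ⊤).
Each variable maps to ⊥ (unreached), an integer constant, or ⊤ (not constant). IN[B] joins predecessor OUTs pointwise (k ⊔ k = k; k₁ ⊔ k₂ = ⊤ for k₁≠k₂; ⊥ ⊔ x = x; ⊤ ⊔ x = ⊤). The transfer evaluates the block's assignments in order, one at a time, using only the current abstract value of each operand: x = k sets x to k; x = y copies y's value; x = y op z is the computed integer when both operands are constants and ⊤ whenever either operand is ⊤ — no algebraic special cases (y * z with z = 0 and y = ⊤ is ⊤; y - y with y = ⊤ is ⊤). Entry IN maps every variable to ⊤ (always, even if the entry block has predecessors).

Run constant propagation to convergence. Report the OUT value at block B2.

Per-block solution:
  B0: | IN=(all ⊤) | OUT={d:0, f:3; rest ⊤}
  B1: | IN={d:0, f:3; rest ⊤} | OUT={a:3, d:0, f:3; rest ⊤}
  B2: | IN={a:3, d:0, f:3; rest ⊤} | OUT={a:-3, c:-3, d:0, f:3; rest ⊤}
  B3: | IN={d:0, f:3; rest ⊤} | OUT={c:-3, d:0, e:-3, f:3; rest ⊤}
  B4: | IN={c:-3, d:0, e:-3, f:3; rest ⊤} | OUT={c:-3, d:0, e:-3, f:-3; rest ⊤}
  B5: | IN={c:-3, d:0, e:-3; rest ⊤} | OUT={c:-3, e:-3; rest ⊤}
  B6: | IN={c:-3; rest ⊤} | OUT={a:4, c:-3; rest ⊤}

Merge at B2: IN[B2] = OUT[B1] = {a: 3, b: ⊤, c: ⊤, d: 0, e: ⊤, f: 3}
Applying B2's transfer function to that IN value gives OUT[B2] (row B2 above).

Answer: {a: -3, b: ⊤, c: -3, d: 0, e: ⊤, f: 3}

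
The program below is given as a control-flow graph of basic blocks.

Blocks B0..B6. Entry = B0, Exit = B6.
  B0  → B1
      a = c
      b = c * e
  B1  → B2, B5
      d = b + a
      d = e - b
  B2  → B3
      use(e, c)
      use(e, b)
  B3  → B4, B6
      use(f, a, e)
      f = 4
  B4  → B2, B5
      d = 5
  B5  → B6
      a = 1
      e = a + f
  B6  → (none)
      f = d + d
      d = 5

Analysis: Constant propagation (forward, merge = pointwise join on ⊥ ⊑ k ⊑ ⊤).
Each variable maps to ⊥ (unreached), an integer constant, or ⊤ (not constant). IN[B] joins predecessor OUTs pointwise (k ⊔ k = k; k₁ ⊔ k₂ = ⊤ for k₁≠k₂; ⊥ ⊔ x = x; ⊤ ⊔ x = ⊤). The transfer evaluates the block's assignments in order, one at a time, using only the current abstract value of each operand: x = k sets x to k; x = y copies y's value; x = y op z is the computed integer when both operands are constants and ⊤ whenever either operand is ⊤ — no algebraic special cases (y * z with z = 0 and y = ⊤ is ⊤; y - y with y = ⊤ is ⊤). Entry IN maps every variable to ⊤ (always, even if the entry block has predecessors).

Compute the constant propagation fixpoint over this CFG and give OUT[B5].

Converged values:
  B0:   IN=(all ⊤)   OUT=(all ⊤)
  B1:   IN=(all ⊤)   OUT=(all ⊤)
  B2:   IN=(all ⊤)   OUT=(all ⊤)
  B3:   IN=(all ⊤)   OUT={f:4; rest ⊤}
  B4:   IN={f:4; rest ⊤}   OUT={d:5, f:4; rest ⊤}
  B5:   IN=(all ⊤)   OUT={a:1; rest ⊤}
  B6:   IN=(all ⊤)   OUT={d:5; rest ⊤}

Merge at B5: IN[B5] = OUT[B1] ⊔ OUT[B4] = {a: ⊤, b: ⊤, c: ⊤, d: ⊤, e: ⊤, f: ⊤}
Applying B5's transfer function to that IN value gives OUT[B5] (row B5 above).

Answer: {a: 1, b: ⊤, c: ⊤, d: ⊤, e: ⊤, f: ⊤}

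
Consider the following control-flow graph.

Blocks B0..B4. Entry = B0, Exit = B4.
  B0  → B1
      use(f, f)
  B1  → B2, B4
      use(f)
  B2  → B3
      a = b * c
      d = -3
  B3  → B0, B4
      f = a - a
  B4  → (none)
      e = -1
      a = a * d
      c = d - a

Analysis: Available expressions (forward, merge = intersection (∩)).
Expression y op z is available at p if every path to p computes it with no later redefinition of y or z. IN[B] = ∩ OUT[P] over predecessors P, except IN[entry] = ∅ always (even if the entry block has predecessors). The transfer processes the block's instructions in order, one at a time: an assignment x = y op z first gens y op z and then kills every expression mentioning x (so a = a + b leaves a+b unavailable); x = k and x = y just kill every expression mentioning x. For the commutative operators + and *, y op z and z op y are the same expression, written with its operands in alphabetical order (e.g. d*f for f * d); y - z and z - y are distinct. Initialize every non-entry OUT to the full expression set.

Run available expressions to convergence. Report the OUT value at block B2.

Fixpoint table:
  B0: | IN={} | OUT={}
  B1: | IN={} | OUT={}
  B2: | IN={} | OUT={b*c}
  B3: | IN={b*c} | OUT={a-a, b*c}
  B4: | IN={} | OUT={d-a}

Merge at B2: IN[B2] = OUT[B1] = {}
Applying B2's transfer function to that IN value gives OUT[B2] (row B2 above).

Answer: {b*c}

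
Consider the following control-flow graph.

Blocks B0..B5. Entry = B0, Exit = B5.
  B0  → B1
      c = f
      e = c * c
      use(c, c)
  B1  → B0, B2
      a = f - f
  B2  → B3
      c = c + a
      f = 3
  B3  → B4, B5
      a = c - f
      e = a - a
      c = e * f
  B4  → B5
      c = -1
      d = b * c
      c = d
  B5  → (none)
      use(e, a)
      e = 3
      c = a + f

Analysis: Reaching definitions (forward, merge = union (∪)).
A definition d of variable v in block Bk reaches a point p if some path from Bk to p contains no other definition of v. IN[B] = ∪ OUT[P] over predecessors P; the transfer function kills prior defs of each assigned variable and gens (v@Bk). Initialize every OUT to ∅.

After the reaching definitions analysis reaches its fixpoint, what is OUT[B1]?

Answer: {a@B1, c@B0, e@B0}

Derivation:
Per-block solution:
  B0:   IN={a@B1, c@B0, e@B0}   OUT={a@B1, c@B0, e@B0}
  B1:   IN={a@B1, c@B0, e@B0}   OUT={a@B1, c@B0, e@B0}
  B2:   IN={a@B1, c@B0, e@B0}   OUT={a@B1, c@B2, e@B0, f@B2}
  B3:   IN={a@B1, c@B2, e@B0, f@B2}   OUT={a@B3, c@B3, e@B3, f@B2}
  B4:   IN={a@B3, c@B3, e@B3, f@B2}   OUT={a@B3, c@B4, d@B4, e@B3, f@B2}
  B5:   IN={a@B3, c@B3, c@B4, d@B4, e@B3, f@B2}   OUT={a@B3, c@B5, d@B4, e@B5, f@B2}

Merge at B1: IN[B1] = OUT[B0] = {a@B1, c@B0, e@B0}
Applying B1's transfer function to that IN value gives OUT[B1] (row B1 above).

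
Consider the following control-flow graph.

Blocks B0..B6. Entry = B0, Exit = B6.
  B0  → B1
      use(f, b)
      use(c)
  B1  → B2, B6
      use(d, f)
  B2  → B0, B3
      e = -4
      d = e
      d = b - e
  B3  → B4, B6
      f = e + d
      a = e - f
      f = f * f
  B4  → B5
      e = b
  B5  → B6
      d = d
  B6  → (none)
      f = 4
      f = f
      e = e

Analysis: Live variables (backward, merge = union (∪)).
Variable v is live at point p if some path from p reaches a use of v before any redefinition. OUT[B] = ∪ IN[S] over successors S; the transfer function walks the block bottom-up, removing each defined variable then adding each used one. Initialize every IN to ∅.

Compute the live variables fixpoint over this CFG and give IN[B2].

Converged values:
  B0: | IN={b, c, d, e, f} | OUT={b, c, d, e, f}
  B1: | IN={b, c, d, e, f} | OUT={b, c, e, f}
  B2: | IN={b, c, f} | OUT={b, c, d, e, f}
  B3: | IN={b, d, e} | OUT={b, d, e}
  B4: | IN={b, d} | OUT={d, e}
  B5: | IN={d, e} | OUT={e}
  B6: | IN={e} | OUT={}

Merge at B2: OUT[B2] = IN[B0] ⊔ IN[B3] = {b, c, d, e, f}
Applying B2's transfer function to that OUT value gives IN[B2] (row B2 above).

Answer: {b, c, f}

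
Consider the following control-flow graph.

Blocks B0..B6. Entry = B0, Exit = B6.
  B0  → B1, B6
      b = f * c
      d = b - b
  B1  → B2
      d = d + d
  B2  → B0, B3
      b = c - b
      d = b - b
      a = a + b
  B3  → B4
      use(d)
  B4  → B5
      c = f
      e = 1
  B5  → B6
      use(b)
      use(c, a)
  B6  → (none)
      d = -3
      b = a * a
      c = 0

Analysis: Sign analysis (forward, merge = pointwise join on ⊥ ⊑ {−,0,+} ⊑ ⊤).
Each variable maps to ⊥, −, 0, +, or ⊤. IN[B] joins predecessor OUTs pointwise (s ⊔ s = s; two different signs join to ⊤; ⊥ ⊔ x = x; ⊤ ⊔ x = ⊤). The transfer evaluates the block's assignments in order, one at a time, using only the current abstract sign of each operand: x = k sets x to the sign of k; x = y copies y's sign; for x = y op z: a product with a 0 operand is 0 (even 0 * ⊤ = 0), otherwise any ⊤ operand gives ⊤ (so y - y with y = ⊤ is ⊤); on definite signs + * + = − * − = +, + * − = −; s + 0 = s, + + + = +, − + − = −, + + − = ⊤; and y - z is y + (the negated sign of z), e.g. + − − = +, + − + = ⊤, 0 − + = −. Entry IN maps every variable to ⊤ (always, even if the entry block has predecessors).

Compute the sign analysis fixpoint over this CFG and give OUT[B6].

Answer: {a: ⊤, b: ⊤, c: 0, d: -, e: ⊤, f: ⊤}

Trace:
Fixpoint table:
  B0:  IN=(all ⊤)  OUT=(all ⊤)
  B1:  IN=(all ⊤)  OUT=(all ⊤)
  B2:  IN=(all ⊤)  OUT=(all ⊤)
  B3:  IN=(all ⊤)  OUT=(all ⊤)
  B4:  IN=(all ⊤)  OUT={e:+; rest ⊤}
  B5:  IN={e:+; rest ⊤}  OUT={e:+; rest ⊤}
  B6:  IN=(all ⊤)  OUT={c:0, d:-; rest ⊤}

Merge at B6: IN[B6] = OUT[B0] ⊔ OUT[B5] = {a: ⊤, b: ⊤, c: ⊤, d: ⊤, e: ⊤, f: ⊤}
Applying B6's transfer function to that IN value gives OUT[B6] (row B6 above).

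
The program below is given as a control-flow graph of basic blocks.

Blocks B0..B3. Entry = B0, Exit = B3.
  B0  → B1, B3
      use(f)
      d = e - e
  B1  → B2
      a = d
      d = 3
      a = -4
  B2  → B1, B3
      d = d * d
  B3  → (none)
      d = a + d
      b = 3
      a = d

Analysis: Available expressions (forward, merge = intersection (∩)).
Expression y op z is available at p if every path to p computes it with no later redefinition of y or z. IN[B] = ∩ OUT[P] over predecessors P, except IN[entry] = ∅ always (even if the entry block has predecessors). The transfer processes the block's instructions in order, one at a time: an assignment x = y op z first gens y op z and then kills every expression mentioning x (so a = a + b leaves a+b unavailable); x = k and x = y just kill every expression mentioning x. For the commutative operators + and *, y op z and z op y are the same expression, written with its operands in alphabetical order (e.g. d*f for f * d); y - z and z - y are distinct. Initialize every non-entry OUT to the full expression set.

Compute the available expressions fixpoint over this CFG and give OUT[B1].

Per-block solution:
  B0:   IN={}   OUT={e-e}
  B1:   IN={e-e}   OUT={e-e}
  B2:   IN={e-e}   OUT={e-e}
  B3:   IN={e-e}   OUT={e-e}

Merge at B1: IN[B1] = OUT[B0] ∩ OUT[B2] = {e-e}
Applying B1's transfer function to that IN value gives OUT[B1] (row B1 above).

Answer: {e-e}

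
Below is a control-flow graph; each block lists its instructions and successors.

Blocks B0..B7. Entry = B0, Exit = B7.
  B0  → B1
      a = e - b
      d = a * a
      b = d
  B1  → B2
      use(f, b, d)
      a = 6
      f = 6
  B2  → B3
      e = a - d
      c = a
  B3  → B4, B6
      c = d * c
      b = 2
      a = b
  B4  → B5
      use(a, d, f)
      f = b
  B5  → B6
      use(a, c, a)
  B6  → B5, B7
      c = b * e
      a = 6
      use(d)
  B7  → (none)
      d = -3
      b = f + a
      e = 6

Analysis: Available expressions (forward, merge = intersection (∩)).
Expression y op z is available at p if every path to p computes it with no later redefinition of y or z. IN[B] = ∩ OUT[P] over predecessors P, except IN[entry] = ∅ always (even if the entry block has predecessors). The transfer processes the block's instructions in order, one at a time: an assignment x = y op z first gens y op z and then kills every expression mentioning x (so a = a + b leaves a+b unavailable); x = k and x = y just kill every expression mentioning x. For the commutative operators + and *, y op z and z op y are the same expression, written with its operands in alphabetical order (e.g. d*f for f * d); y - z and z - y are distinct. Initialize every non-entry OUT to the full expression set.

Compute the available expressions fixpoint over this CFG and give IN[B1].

Answer: {a*a}

Trace:
Fixpoint table:
  B0:  IN={}  OUT={a*a}
  B1:  IN={a*a}  OUT={}
  B2:  IN={}  OUT={a-d}
  B3:  IN={a-d}  OUT={}
  B4:  IN={}  OUT={}
  B5:  IN={}  OUT={}
  B6:  IN={}  OUT={b*e}
  B7:  IN={b*e}  OUT={a+f}

Merge at B1: IN[B1] = OUT[B0] = {a*a}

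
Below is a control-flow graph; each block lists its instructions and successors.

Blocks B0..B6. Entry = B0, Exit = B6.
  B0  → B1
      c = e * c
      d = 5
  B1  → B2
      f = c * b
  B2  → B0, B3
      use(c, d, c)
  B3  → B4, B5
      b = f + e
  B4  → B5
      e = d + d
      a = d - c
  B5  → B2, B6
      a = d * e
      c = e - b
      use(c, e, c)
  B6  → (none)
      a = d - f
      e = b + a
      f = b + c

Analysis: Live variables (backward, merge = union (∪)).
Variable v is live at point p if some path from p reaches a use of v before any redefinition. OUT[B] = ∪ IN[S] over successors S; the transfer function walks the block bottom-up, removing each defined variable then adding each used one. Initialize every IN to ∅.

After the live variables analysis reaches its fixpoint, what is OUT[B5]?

Answer: {b, c, d, e, f}

Working:
Converged values:
  B0:  IN={b, c, e}  OUT={b, c, d, e}
  B1:  IN={b, c, d, e}  OUT={b, c, d, e, f}
  B2:  IN={b, c, d, e, f}  OUT={b, c, d, e, f}
  B3:  IN={c, d, e, f}  OUT={b, c, d, e, f}
  B4:  IN={b, c, d, f}  OUT={b, d, e, f}
  B5:  IN={b, d, e, f}  OUT={b, c, d, e, f}
  B6:  IN={b, c, d, f}  OUT={}

Merge at B5: OUT[B5] = IN[B2] ⊔ IN[B6] = {b, c, d, e, f}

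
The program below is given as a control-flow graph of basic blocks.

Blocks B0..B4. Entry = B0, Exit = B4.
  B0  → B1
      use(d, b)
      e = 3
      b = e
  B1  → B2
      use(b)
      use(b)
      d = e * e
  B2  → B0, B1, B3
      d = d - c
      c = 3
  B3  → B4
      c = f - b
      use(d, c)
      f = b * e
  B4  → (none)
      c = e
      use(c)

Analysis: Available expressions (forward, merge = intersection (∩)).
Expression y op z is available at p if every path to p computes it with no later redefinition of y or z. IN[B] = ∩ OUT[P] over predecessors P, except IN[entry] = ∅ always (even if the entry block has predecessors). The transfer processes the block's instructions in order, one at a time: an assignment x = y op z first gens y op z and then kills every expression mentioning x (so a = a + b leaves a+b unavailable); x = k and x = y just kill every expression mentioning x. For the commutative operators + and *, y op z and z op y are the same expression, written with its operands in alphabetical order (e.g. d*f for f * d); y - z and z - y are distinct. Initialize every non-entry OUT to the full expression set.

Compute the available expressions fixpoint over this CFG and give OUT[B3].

Answer: {b*e, e*e}

Working:
Per-block solution:
  B0:  IN={}  OUT={}
  B1:  IN={}  OUT={e*e}
  B2:  IN={e*e}  OUT={e*e}
  B3:  IN={e*e}  OUT={b*e, e*e}
  B4:  IN={b*e, e*e}  OUT={b*e, e*e}

Merge at B3: IN[B3] = OUT[B2] = {e*e}
Applying B3's transfer function to that IN value gives OUT[B3] (row B3 above).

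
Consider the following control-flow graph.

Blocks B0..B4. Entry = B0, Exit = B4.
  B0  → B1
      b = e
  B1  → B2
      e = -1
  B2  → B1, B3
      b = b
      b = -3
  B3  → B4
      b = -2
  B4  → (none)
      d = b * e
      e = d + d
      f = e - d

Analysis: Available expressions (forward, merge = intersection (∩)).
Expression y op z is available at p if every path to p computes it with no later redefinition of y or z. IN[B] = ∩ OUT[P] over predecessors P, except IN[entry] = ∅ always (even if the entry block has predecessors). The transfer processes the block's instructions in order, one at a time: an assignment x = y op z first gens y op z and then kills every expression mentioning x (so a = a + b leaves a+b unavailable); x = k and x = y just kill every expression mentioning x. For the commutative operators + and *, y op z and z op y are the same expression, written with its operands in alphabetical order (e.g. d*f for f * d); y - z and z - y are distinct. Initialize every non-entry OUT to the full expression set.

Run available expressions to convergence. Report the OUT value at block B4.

Answer: {d+d, e-d}

Derivation:
Converged values:
  B0:  IN={}  OUT={}
  B1:  IN={}  OUT={}
  B2:  IN={}  OUT={}
  B3:  IN={}  OUT={}
  B4:  IN={}  OUT={d+d, e-d}

Merge at B4: IN[B4] = OUT[B3] = {}
Applying B4's transfer function to that IN value gives OUT[B4] (row B4 above).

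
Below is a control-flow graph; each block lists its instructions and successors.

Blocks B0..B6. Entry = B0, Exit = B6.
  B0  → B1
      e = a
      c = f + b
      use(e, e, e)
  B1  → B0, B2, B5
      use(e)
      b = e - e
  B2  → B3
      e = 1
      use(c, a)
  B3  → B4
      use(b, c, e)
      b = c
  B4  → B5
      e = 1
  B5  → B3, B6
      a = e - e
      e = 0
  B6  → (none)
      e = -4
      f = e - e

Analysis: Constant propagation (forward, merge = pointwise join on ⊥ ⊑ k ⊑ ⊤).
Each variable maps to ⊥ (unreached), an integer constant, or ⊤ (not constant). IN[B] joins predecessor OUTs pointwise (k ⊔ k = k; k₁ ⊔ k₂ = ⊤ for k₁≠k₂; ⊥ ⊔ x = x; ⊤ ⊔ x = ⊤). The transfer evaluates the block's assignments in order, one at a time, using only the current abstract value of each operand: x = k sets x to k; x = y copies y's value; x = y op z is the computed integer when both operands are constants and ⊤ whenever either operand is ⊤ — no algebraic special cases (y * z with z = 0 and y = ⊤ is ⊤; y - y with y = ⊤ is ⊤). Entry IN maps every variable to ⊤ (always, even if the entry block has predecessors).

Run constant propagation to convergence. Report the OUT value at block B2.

Converged values:
  B0:  IN=(all ⊤)  OUT=(all ⊤)
  B1:  IN=(all ⊤)  OUT=(all ⊤)
  B2:  IN=(all ⊤)  OUT={e:1; rest ⊤}
  B3:  IN=(all ⊤)  OUT=(all ⊤)
  B4:  IN=(all ⊤)  OUT={e:1; rest ⊤}
  B5:  IN=(all ⊤)  OUT={e:0; rest ⊤}
  B6:  IN={e:0; rest ⊤}  OUT={e:-4, f:0; rest ⊤}

Merge at B2: IN[B2] = OUT[B1] = {a: ⊤, b: ⊤, c: ⊤, d: ⊤, e: ⊤, f: ⊤}
Applying B2's transfer function to that IN value gives OUT[B2] (row B2 above).

Answer: {a: ⊤, b: ⊤, c: ⊤, d: ⊤, e: 1, f: ⊤}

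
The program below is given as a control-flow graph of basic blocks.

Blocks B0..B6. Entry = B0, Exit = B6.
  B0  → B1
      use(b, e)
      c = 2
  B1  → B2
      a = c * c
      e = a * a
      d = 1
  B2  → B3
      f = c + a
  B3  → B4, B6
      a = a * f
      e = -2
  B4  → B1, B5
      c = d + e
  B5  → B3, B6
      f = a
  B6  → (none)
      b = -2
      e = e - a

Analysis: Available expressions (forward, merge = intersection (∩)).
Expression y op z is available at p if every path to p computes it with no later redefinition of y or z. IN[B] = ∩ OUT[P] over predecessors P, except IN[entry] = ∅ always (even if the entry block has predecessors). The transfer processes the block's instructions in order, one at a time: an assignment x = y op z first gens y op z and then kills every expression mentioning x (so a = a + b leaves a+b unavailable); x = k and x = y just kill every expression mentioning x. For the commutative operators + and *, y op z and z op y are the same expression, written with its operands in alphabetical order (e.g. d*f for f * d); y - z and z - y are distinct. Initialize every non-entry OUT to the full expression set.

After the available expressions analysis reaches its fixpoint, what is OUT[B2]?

Answer: {a*a, a+c, c*c}

Derivation:
Fixpoint table:
  B0: | IN={} | OUT={}
  B1: | IN={} | OUT={a*a, c*c}
  B2: | IN={a*a, c*c} | OUT={a*a, a+c, c*c}
  B3: | IN={} | OUT={}
  B4: | IN={} | OUT={d+e}
  B5: | IN={d+e} | OUT={d+e}
  B6: | IN={} | OUT={}

Merge at B2: IN[B2] = OUT[B1] = {a*a, c*c}
Applying B2's transfer function to that IN value gives OUT[B2] (row B2 above).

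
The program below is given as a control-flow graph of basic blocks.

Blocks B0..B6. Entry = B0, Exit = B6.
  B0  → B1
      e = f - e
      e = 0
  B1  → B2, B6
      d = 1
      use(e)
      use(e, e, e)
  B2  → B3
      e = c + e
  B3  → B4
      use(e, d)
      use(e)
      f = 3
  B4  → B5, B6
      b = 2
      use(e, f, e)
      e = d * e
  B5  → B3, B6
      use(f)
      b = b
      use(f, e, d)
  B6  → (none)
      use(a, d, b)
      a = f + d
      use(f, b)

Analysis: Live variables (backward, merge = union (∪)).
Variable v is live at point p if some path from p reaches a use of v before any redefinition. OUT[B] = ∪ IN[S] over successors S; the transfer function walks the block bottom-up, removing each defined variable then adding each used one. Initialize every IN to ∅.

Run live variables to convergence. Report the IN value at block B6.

Answer: {a, b, d, f}

Trace:
Fixpoint table:
  B0: | IN={a, b, c, e, f} | OUT={a, b, c, e, f}
  B1: | IN={a, b, c, e, f} | OUT={a, b, c, d, e, f}
  B2: | IN={a, c, d, e} | OUT={a, d, e}
  B3: | IN={a, d, e} | OUT={a, d, e, f}
  B4: | IN={a, d, e, f} | OUT={a, b, d, e, f}
  B5: | IN={a, b, d, e, f} | OUT={a, b, d, e, f}
  B6: | IN={a, b, d, f} | OUT={}

B6 is the boundary node: OUT[B6] = {}
Applying B6's transfer function to that OUT value gives IN[B6] (row B6 above).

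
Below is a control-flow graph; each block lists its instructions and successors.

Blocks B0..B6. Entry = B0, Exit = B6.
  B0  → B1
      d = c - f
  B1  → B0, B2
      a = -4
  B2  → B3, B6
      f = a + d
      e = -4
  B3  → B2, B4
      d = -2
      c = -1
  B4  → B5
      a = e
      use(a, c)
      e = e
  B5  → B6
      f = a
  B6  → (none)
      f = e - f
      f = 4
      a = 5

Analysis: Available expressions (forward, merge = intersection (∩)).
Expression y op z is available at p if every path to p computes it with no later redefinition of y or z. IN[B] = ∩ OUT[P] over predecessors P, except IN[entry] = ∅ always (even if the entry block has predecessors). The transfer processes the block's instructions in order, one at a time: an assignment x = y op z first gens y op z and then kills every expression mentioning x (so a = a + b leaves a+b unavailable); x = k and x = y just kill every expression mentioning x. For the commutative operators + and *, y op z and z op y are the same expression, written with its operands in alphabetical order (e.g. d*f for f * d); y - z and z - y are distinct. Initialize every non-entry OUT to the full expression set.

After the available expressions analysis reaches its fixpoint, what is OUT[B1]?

Answer: {c-f}

Derivation:
Fixpoint table:
  B0:  IN={}  OUT={c-f}
  B1:  IN={c-f}  OUT={c-f}
  B2:  IN={}  OUT={a+d}
  B3:  IN={a+d}  OUT={}
  B4:  IN={}  OUT={}
  B5:  IN={}  OUT={}
  B6:  IN={}  OUT={}

Merge at B1: IN[B1] = OUT[B0] = {c-f}
Applying B1's transfer function to that IN value gives OUT[B1] (row B1 above).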